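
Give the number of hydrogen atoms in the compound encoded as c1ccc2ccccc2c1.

Hydrogens are implicit in SMILES; fill each atom to its normal valence:
  8 × C (aromatic): 1 H each → 8
  2 × C (aromatic): no H
  Total hydrogens = 8.

8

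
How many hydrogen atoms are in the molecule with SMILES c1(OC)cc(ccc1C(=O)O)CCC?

Hydrogens are implicit in SMILES; fill each atom to its normal valence:
  3 × C (aromatic): 1 H each → 3
  3 × C (aromatic): no H
  2 × C: 3 H each → 6
  2 × C: 2 H each → 4
  2 × O: no H
  1 × C: no H
  1 × O: 1 H
  Total hydrogens = 14.

14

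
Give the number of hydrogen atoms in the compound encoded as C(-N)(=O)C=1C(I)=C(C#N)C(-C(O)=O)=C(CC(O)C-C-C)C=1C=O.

15

Hydrogens are implicit in SMILES; fill each atom to its normal valence:
  6 × C (aromatic): no H
  3 × C: 2 H each → 6
  3 × C: no H
  3 × O: no H
  2 × C: 1 H each → 2
  2 × O: 1 H each → 2
  1 × C: 3 H
  1 × I: no H
  1 × N: 2 H
  1 × N: no H
  Total hydrogens = 15.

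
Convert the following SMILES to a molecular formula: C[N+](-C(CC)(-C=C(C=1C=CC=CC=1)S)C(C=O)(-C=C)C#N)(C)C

C19H25N2OS+

Heavy atoms from the SMILES: 19 C, 2 N, 1 O, 1 S.
Implicit hydrogens by atom environment:
  5 × C (aromatic): 1 H each → 5
  4 × C: 3 H each → 12
  4 × C: no H
  3 × C: 1 H each → 3
  2 × C: 2 H each → 4
  1 × C (aromatic): no H
  1 × N (charge +1): no H
  1 × N: no H
  1 × O: no H
  1 × S: 1 H
  Total hydrogens = 25.
Net charge +1.
Molecular formula: C19H25N2OS+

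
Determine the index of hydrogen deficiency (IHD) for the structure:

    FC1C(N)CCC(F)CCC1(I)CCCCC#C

Molecular formula from the SMILES: C14H22F2IN.
DoU = (2C + 2 + N − H − X)/2 = (2·14 + 2 + 1 − 22 − 3)/2 = 6/2 = 3.
(Structurally: 1 ring(s) + 2 π bond(s) = 3.)

3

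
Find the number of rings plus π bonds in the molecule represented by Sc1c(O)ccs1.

3

Molecular formula from the SMILES: C4H4OS2.
DoU = (2C + 2 + N − H − X)/2 = (2·4 + 2 + 0 − 4 − 0)/2 = 6/2 = 3.
(Structurally: 1 ring(s) + 2 π bond(s) = 3.)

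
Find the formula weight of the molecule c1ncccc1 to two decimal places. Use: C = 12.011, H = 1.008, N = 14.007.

79.10

Molecular formula: C5H5N.
M = 5×12.011 + 5×1.008 + 1×14.007 = 79.10 g/mol.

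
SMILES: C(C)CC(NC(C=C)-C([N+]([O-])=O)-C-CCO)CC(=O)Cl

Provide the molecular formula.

C13H23ClN2O4

Heavy atoms from the SMILES: 13 C, 1 Cl, 2 N, 4 O.
Implicit hydrogens by atom environment:
  7 × C: 2 H each → 14
  4 × C: 1 H each → 4
  2 × O: no H
  1 × C: 3 H
  1 × C: no H
  1 × Cl: no H
  1 × N: 1 H
  1 × N (charge +1): no H
  1 × O: 1 H
  1 × O (charge -1): no H
  Total hydrogens = 23.
Molecular formula: C13H23ClN2O4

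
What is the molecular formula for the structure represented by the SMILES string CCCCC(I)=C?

C6H11I

Heavy atoms from the SMILES: 6 C, 1 I.
Implicit hydrogens by atom environment:
  4 × C: 2 H each → 8
  1 × C: 3 H
  1 × C: no H
  1 × I: no H
  Total hydrogens = 11.
Molecular formula: C6H11I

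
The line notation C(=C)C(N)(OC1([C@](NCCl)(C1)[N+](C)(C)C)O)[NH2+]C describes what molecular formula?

Heavy atoms from the SMILES: 11 C, 1 Cl, 4 N, 2 O.
Implicit hydrogens by atom environment:
  4 × C: 3 H each → 12
  3 × C: 2 H each → 6
  3 × C: no H
  1 × C: 1 H
  1 × Cl: no H
  1 × N: 2 H
  1 × N (charge +1): 2 H
  1 × N: 1 H
  1 × N (charge +1): no H
  1 × O: 1 H
  1 × O: no H
  Total hydrogens = 25.
Net charge +2.
Molecular formula: [C11H25ClN4O2]2+

[C11H25ClN4O2]2+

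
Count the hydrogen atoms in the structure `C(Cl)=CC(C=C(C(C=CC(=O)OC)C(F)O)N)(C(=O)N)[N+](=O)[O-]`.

15

Hydrogens are implicit in SMILES; fill each atom to its normal valence:
  7 × C: 1 H each → 7
  4 × C: no H
  4 × O: no H
  2 × N: 2 H each → 4
  1 × C: 3 H
  1 × Cl: no H
  1 × F: no H
  1 × N (charge +1): no H
  1 × O: 1 H
  1 × O (charge -1): no H
  Total hydrogens = 15.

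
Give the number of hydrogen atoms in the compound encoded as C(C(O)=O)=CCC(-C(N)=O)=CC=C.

Hydrogens are implicit in SMILES; fill each atom to its normal valence:
  4 × C: 1 H each → 4
  3 × C: no H
  2 × C: 2 H each → 4
  2 × O: no H
  1 × N: 2 H
  1 × O: 1 H
  Total hydrogens = 11.

11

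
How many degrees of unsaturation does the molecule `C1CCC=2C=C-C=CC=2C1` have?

5

Molecular formula from the SMILES: C10H12.
DoU = (2C + 2 + N − H − X)/2 = (2·10 + 2 + 0 − 12 − 0)/2 = 10/2 = 5.
(Structurally: 2 ring(s) + 3 π bond(s) = 5.)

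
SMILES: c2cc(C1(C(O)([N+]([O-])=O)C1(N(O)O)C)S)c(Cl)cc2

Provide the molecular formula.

C10H11ClN2O5S

Heavy atoms from the SMILES: 10 C, 1 Cl, 2 N, 5 O, 1 S.
Implicit hydrogens by atom environment:
  4 × C (aromatic): 1 H each → 4
  3 × C: no H
  3 × O: 1 H each → 3
  2 × C (aromatic): no H
  1 × C: 3 H
  1 × Cl: no H
  1 × N: no H
  1 × N (charge +1): no H
  1 × O: no H
  1 × O (charge -1): no H
  1 × S: 1 H
  Total hydrogens = 11.
Molecular formula: C10H11ClN2O5S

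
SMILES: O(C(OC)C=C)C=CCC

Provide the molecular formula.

Heavy atoms from the SMILES: 8 C, 2 O.
Implicit hydrogens by atom environment:
  4 × C: 1 H each → 4
  2 × C: 3 H each → 6
  2 × C: 2 H each → 4
  2 × O: no H
  Total hydrogens = 14.
Molecular formula: C8H14O2

C8H14O2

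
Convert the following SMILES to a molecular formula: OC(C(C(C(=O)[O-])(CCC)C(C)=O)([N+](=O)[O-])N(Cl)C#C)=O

Heavy atoms from the SMILES: 11 C, 1 Cl, 2 N, 7 O.
Implicit hydrogens by atom environment:
  6 × C: no H
  4 × O: no H
  2 × C: 3 H each → 6
  2 × C: 2 H each → 4
  2 × O (charge -1): no H
  1 × C: 1 H
  1 × Cl: no H
  1 × N (charge +1): no H
  1 × N: no H
  1 × O: 1 H
  Total hydrogens = 12.
Net charge -1.
Molecular formula: C11H12ClN2O7-

C11H12ClN2O7-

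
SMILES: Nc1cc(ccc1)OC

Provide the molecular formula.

Heavy atoms from the SMILES: 7 C, 1 N, 1 O.
Implicit hydrogens by atom environment:
  4 × C (aromatic): 1 H each → 4
  2 × C (aromatic): no H
  1 × C: 3 H
  1 × N: 2 H
  1 × O: no H
  Total hydrogens = 9.
Molecular formula: C7H9NO

C7H9NO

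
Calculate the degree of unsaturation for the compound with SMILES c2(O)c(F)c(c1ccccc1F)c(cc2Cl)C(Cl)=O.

9

Molecular formula from the SMILES: C13H6Cl2F2O2.
DoU = (2C + 2 + N − H − X)/2 = (2·13 + 2 + 0 − 6 − 4)/2 = 18/2 = 9.
(Structurally: 2 ring(s) + 7 π bond(s) = 9.)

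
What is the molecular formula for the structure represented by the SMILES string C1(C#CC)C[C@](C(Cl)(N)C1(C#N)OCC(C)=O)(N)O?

Heavy atoms from the SMILES: 12 C, 1 Cl, 3 N, 3 O.
Implicit hydrogens by atom environment:
  7 × C: no H
  2 × C: 3 H each → 6
  2 × C: 2 H each → 4
  2 × N: 2 H each → 4
  2 × O: no H
  1 × C: 1 H
  1 × Cl: no H
  1 × N: no H
  1 × O: 1 H
  Total hydrogens = 16.
Molecular formula: C12H16ClN3O3

C12H16ClN3O3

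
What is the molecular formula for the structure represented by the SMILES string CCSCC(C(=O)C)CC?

C8H16OS

Heavy atoms from the SMILES: 8 C, 1 O, 1 S.
Implicit hydrogens by atom environment:
  3 × C: 3 H each → 9
  3 × C: 2 H each → 6
  1 × C: 1 H
  1 × C: no H
  1 × O: no H
  1 × S: no H
  Total hydrogens = 16.
Molecular formula: C8H16OS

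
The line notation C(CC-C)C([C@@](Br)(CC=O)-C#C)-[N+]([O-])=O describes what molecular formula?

C10H14BrNO3

Heavy atoms from the SMILES: 1 Br, 10 C, 1 N, 3 O.
Implicit hydrogens by atom environment:
  4 × C: 2 H each → 8
  3 × C: 1 H each → 3
  2 × C: no H
  2 × O: no H
  1 × Br: no H
  1 × C: 3 H
  1 × N (charge +1): no H
  1 × O (charge -1): no H
  Total hydrogens = 14.
Molecular formula: C10H14BrNO3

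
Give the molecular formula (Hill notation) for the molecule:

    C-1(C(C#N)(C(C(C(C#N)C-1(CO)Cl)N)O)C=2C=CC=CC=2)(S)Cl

C15H15Cl2N3O2S

Heavy atoms from the SMILES: 15 C, 2 Cl, 3 N, 2 O, 1 S.
Implicit hydrogens by atom environment:
  5 × C (aromatic): 1 H each → 5
  5 × C: no H
  3 × C: 1 H each → 3
  2 × Cl: no H
  2 × N: no H
  2 × O: 1 H each → 2
  1 × C: 2 H
  1 × C (aromatic): no H
  1 × N: 2 H
  1 × S: 1 H
  Total hydrogens = 15.
Molecular formula: C15H15Cl2N3O2S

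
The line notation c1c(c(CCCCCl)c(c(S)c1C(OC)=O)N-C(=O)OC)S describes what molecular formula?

Heavy atoms from the SMILES: 14 C, 1 Cl, 1 N, 4 O, 2 S.
Implicit hydrogens by atom environment:
  5 × C (aromatic): no H
  4 × C: 2 H each → 8
  4 × O: no H
  2 × C: 3 H each → 6
  2 × C: no H
  2 × S: 1 H each → 2
  1 × C (aromatic): 1 H
  1 × Cl: no H
  1 × N: 1 H
  Total hydrogens = 18.
Molecular formula: C14H18ClNO4S2

C14H18ClNO4S2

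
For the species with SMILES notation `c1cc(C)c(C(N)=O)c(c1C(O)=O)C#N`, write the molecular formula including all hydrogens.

Heavy atoms from the SMILES: 10 C, 2 N, 3 O.
Implicit hydrogens by atom environment:
  4 × C (aromatic): no H
  3 × C: no H
  2 × C (aromatic): 1 H each → 2
  2 × O: no H
  1 × C: 3 H
  1 × N: 2 H
  1 × N: no H
  1 × O: 1 H
  Total hydrogens = 8.
Molecular formula: C10H8N2O3

C10H8N2O3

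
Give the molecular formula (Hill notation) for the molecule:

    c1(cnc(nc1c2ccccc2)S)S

Heavy atoms from the SMILES: 10 C, 2 N, 2 S.
Implicit hydrogens by atom environment:
  6 × C (aromatic): 1 H each → 6
  4 × C (aromatic): no H
  2 × N (aromatic): no H
  2 × S: 1 H each → 2
  Total hydrogens = 8.
Molecular formula: C10H8N2S2

C10H8N2S2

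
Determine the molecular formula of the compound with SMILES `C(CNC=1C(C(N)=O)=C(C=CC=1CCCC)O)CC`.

C15H24N2O2

Heavy atoms from the SMILES: 15 C, 2 N, 2 O.
Implicit hydrogens by atom environment:
  6 × C: 2 H each → 12
  4 × C (aromatic): no H
  2 × C: 3 H each → 6
  2 × C (aromatic): 1 H each → 2
  1 × C: no H
  1 × N: 2 H
  1 × N: 1 H
  1 × O: 1 H
  1 × O: no H
  Total hydrogens = 24.
Molecular formula: C15H24N2O2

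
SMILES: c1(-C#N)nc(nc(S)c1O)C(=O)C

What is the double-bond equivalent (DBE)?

7

Molecular formula from the SMILES: C7H5N3O2S.
DoU = (2C + 2 + N − H − X)/2 = (2·7 + 2 + 3 − 5 − 0)/2 = 14/2 = 7.
(Structurally: 1 ring(s) + 6 π bond(s) = 7.)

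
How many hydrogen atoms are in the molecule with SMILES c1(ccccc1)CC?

10

Hydrogens are implicit in SMILES; fill each atom to its normal valence:
  5 × C (aromatic): 1 H each → 5
  1 × C: 3 H
  1 × C: 2 H
  1 × C (aromatic): no H
  Total hydrogens = 10.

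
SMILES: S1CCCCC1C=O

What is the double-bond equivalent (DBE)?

Molecular formula from the SMILES: C6H10OS.
DoU = (2C + 2 + N − H − X)/2 = (2·6 + 2 + 0 − 10 − 0)/2 = 4/2 = 2.
(Structurally: 1 ring(s) + 1 π bond(s) = 2.)

2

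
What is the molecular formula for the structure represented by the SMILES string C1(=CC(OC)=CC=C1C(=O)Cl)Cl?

Heavy atoms from the SMILES: 8 C, 2 Cl, 2 O.
Implicit hydrogens by atom environment:
  3 × C (aromatic): 1 H each → 3
  3 × C (aromatic): no H
  2 × Cl: no H
  2 × O: no H
  1 × C: 3 H
  1 × C: no H
  Total hydrogens = 6.
Molecular formula: C8H6Cl2O2

C8H6Cl2O2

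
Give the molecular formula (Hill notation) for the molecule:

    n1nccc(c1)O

C4H4N2O

Heavy atoms from the SMILES: 4 C, 2 N, 1 O.
Implicit hydrogens by atom environment:
  3 × C (aromatic): 1 H each → 3
  2 × N (aromatic): no H
  1 × C (aromatic): no H
  1 × O: 1 H
  Total hydrogens = 4.
Molecular formula: C4H4N2O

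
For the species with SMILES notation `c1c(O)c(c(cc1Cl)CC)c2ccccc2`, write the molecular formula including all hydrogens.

C14H13ClO

Heavy atoms from the SMILES: 14 C, 1 Cl, 1 O.
Implicit hydrogens by atom environment:
  7 × C (aromatic): 1 H each → 7
  5 × C (aromatic): no H
  1 × C: 3 H
  1 × C: 2 H
  1 × Cl: no H
  1 × O: 1 H
  Total hydrogens = 13.
Molecular formula: C14H13ClO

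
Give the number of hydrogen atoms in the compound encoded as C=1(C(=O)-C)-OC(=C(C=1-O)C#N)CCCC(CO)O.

Hydrogens are implicit in SMILES; fill each atom to its normal valence:
  4 × C: 2 H each → 8
  4 × C (aromatic): no H
  3 × O: 1 H each → 3
  2 × C: no H
  1 × C: 3 H
  1 × C: 1 H
  1 × N: no H
  1 × O (aromatic): no H
  1 × O: no H
  Total hydrogens = 15.

15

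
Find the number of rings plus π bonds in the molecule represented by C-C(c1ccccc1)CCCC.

Molecular formula from the SMILES: C12H18.
DoU = (2C + 2 + N − H − X)/2 = (2·12 + 2 + 0 − 18 − 0)/2 = 8/2 = 4.
(Structurally: 1 ring(s) + 3 π bond(s) = 4.)

4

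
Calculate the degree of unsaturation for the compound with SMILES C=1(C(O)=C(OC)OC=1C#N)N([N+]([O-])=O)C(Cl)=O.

Molecular formula from the SMILES: C7H4ClN3O6.
DoU = (2C + 2 + N − H − X)/2 = (2·7 + 2 + 3 − 4 − 1)/2 = 14/2 = 7.
(Structurally: 1 ring(s) + 6 π bond(s) = 7.)

7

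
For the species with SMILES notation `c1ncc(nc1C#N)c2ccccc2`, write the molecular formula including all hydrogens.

C11H7N3

Heavy atoms from the SMILES: 11 C, 3 N.
Implicit hydrogens by atom environment:
  7 × C (aromatic): 1 H each → 7
  3 × C (aromatic): no H
  2 × N (aromatic): no H
  1 × C: no H
  1 × N: no H
  Total hydrogens = 7.
Molecular formula: C11H7N3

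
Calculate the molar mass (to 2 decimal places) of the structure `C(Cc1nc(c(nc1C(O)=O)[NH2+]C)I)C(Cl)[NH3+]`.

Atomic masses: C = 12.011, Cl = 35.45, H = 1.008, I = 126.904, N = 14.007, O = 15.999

Molecular formula: [C9H14ClIN4O2]2+.
M = 9×12.011 + 1×35.45 + 14×1.008 + 1×126.904 + 4×14.007 + 2×15.999 = 372.59 g/mol.

372.59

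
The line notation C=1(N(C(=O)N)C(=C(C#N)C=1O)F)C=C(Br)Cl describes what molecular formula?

Heavy atoms from the SMILES: 1 Br, 8 C, 1 Cl, 1 F, 3 N, 2 O.
Implicit hydrogens by atom environment:
  4 × C (aromatic): no H
  3 × C: no H
  1 × Br: no H
  1 × C: 1 H
  1 × Cl: no H
  1 × F: no H
  1 × N: 2 H
  1 × N (aromatic): no H
  1 × N: no H
  1 × O: 1 H
  1 × O: no H
  Total hydrogens = 4.
Molecular formula: C8H4BrClFN3O2

C8H4BrClFN3O2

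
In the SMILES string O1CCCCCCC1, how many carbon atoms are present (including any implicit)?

7

The symbol for carbon appears 7 times in the SMILES.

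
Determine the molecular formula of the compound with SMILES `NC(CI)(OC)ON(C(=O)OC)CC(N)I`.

C7H15I2N3O4

Heavy atoms from the SMILES: 7 C, 2 I, 3 N, 4 O.
Implicit hydrogens by atom environment:
  4 × O: no H
  2 × C: 3 H each → 6
  2 × C: 2 H each → 4
  2 × C: no H
  2 × I: no H
  2 × N: 2 H each → 4
  1 × C: 1 H
  1 × N: no H
  Total hydrogens = 15.
Molecular formula: C7H15I2N3O4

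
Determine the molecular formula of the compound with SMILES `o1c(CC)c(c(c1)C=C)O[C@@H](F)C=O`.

C10H11FO3

Heavy atoms from the SMILES: 10 C, 1 F, 3 O.
Implicit hydrogens by atom environment:
  3 × C: 1 H each → 3
  3 × C (aromatic): no H
  2 × C: 2 H each → 4
  2 × O: no H
  1 × C: 3 H
  1 × C (aromatic): 1 H
  1 × F: no H
  1 × O (aromatic): no H
  Total hydrogens = 11.
Molecular formula: C10H11FO3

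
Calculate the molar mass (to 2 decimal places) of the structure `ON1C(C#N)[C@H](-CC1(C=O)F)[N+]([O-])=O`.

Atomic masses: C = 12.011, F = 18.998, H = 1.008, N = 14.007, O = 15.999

203.13

Molecular formula: C6H6FN3O4.
M = 6×12.011 + 1×18.998 + 6×1.008 + 3×14.007 + 4×15.999 = 203.13 g/mol.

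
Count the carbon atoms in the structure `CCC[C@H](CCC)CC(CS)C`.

The symbol for carbon appears 11 times in the SMILES.

11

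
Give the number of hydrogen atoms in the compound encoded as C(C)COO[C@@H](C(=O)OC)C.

14

Hydrogens are implicit in SMILES; fill each atom to its normal valence:
  4 × O: no H
  3 × C: 3 H each → 9
  2 × C: 2 H each → 4
  1 × C: 1 H
  1 × C: no H
  Total hydrogens = 14.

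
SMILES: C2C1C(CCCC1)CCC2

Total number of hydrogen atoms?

18

Hydrogens are implicit in SMILES; fill each atom to its normal valence:
  8 × C: 2 H each → 16
  2 × C: 1 H each → 2
  Total hydrogens = 18.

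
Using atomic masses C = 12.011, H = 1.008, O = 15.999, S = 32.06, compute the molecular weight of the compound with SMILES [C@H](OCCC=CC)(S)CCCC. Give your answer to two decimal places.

188.33

Molecular formula: C10H20OS.
M = 10×12.011 + 20×1.008 + 1×15.999 + 1×32.06 = 188.33 g/mol.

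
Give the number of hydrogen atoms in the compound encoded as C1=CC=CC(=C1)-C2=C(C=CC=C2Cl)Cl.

Hydrogens are implicit in SMILES; fill each atom to its normal valence:
  8 × C (aromatic): 1 H each → 8
  4 × C (aromatic): no H
  2 × Cl: no H
  Total hydrogens = 8.

8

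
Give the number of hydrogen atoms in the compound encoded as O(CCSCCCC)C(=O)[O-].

Hydrogens are implicit in SMILES; fill each atom to its normal valence:
  5 × C: 2 H each → 10
  2 × O: no H
  1 × C: 3 H
  1 × C: no H
  1 × O (charge -1): no H
  1 × S: no H
  Total hydrogens = 13.

13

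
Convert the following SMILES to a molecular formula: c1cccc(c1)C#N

Heavy atoms from the SMILES: 7 C, 1 N.
Implicit hydrogens by atom environment:
  5 × C (aromatic): 1 H each → 5
  1 × C (aromatic): no H
  1 × C: no H
  1 × N: no H
  Total hydrogens = 5.
Molecular formula: C7H5N

C7H5N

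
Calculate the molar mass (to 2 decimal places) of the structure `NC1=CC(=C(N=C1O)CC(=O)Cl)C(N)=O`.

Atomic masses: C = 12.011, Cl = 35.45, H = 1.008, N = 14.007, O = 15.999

Molecular formula: C8H8ClN3O3.
M = 8×12.011 + 1×35.45 + 8×1.008 + 3×14.007 + 3×15.999 = 229.62 g/mol.

229.62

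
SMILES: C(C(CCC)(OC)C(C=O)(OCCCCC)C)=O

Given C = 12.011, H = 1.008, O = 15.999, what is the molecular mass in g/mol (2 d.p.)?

258.36

Molecular formula: C14H26O4.
M = 14×12.011 + 26×1.008 + 4×15.999 = 258.36 g/mol.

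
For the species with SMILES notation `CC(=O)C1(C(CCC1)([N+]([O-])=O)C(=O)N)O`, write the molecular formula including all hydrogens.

C8H12N2O5

Heavy atoms from the SMILES: 8 C, 2 N, 5 O.
Implicit hydrogens by atom environment:
  4 × C: no H
  3 × C: 2 H each → 6
  3 × O: no H
  1 × C: 3 H
  1 × N: 2 H
  1 × N (charge +1): no H
  1 × O: 1 H
  1 × O (charge -1): no H
  Total hydrogens = 12.
Molecular formula: C8H12N2O5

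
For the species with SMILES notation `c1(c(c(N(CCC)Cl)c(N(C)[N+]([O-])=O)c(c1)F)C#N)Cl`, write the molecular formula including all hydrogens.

C11H11Cl2FN4O2

Heavy atoms from the SMILES: 11 C, 2 Cl, 1 F, 4 N, 2 O.
Implicit hydrogens by atom environment:
  5 × C (aromatic): no H
  3 × N: no H
  2 × C: 3 H each → 6
  2 × C: 2 H each → 4
  2 × Cl: no H
  1 × C (aromatic): 1 H
  1 × C: no H
  1 × F: no H
  1 × N (charge +1): no H
  1 × O: no H
  1 × O (charge -1): no H
  Total hydrogens = 11.
Molecular formula: C11H11Cl2FN4O2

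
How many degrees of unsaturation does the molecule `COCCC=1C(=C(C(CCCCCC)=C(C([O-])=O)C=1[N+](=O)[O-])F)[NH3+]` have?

6

Molecular formula from the SMILES: C16H23FN2O5.
DoU = (2C + 2 + N − H − X)/2 = (2·16 + 2 + 2 − 23 − 1)/2 = 12/2 = 6.
(Structurally: 1 ring(s) + 5 π bond(s) = 6.)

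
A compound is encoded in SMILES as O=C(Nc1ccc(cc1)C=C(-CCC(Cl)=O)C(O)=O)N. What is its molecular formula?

C13H13ClN2O4

Heavy atoms from the SMILES: 13 C, 1 Cl, 2 N, 4 O.
Implicit hydrogens by atom environment:
  4 × C (aromatic): 1 H each → 4
  4 × C: no H
  3 × O: no H
  2 × C: 2 H each → 4
  2 × C (aromatic): no H
  1 × C: 1 H
  1 × Cl: no H
  1 × N: 2 H
  1 × N: 1 H
  1 × O: 1 H
  Total hydrogens = 13.
Molecular formula: C13H13ClN2O4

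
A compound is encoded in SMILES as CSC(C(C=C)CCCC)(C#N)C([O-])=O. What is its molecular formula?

Heavy atoms from the SMILES: 11 C, 1 N, 2 O, 1 S.
Implicit hydrogens by atom environment:
  4 × C: 2 H each → 8
  3 × C: no H
  2 × C: 3 H each → 6
  2 × C: 1 H each → 2
  1 × N: no H
  1 × O: no H
  1 × O (charge -1): no H
  1 × S: no H
  Total hydrogens = 16.
Net charge -1.
Molecular formula: C11H16NO2S-

C11H16NO2S-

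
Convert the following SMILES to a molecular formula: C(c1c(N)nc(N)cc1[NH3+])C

C7H13N4+

Heavy atoms from the SMILES: 7 C, 4 N.
Implicit hydrogens by atom environment:
  4 × C (aromatic): no H
  2 × N: 2 H each → 4
  1 × C: 3 H
  1 × C: 2 H
  1 × C (aromatic): 1 H
  1 × N (charge +1): 3 H
  1 × N (aromatic): no H
  Total hydrogens = 13.
Net charge +1.
Molecular formula: C7H13N4+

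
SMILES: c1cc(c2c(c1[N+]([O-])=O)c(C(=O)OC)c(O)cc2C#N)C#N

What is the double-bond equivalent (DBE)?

13

Molecular formula from the SMILES: C14H7N3O5.
DoU = (2C + 2 + N − H − X)/2 = (2·14 + 2 + 3 − 7 − 0)/2 = 26/2 = 13.
(Structurally: 2 ring(s) + 11 π bond(s) = 13.)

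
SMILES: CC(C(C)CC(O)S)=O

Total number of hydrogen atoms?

12

Hydrogens are implicit in SMILES; fill each atom to its normal valence:
  2 × C: 3 H each → 6
  2 × C: 1 H each → 2
  1 × C: 2 H
  1 × C: no H
  1 × O: 1 H
  1 × O: no H
  1 × S: 1 H
  Total hydrogens = 12.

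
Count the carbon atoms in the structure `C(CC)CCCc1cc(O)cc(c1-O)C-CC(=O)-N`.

15

The symbol for carbon appears 15 times in the SMILES. Lowercase c denotes aromatic carbon and counts toward C.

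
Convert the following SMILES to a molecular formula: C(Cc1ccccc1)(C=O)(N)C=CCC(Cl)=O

Heavy atoms from the SMILES: 13 C, 1 Cl, 1 N, 2 O.
Implicit hydrogens by atom environment:
  5 × C (aromatic): 1 H each → 5
  3 × C: 1 H each → 3
  2 × C: 2 H each → 4
  2 × C: no H
  2 × O: no H
  1 × C (aromatic): no H
  1 × Cl: no H
  1 × N: 2 H
  Total hydrogens = 14.
Molecular formula: C13H14ClNO2

C13H14ClNO2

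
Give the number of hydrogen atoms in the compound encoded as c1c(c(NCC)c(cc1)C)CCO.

Hydrogens are implicit in SMILES; fill each atom to its normal valence:
  3 × C: 2 H each → 6
  3 × C (aromatic): 1 H each → 3
  3 × C (aromatic): no H
  2 × C: 3 H each → 6
  1 × N: 1 H
  1 × O: 1 H
  Total hydrogens = 17.

17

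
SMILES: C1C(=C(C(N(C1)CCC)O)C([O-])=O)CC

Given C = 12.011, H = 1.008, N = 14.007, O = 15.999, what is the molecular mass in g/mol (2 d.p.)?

212.27

Molecular formula: C11H18NO3-.
M = 11×12.011 + 18×1.008 + 1×14.007 + 3×15.999 = 212.27 g/mol.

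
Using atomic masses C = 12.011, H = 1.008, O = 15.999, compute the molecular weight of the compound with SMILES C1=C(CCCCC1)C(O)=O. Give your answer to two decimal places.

Molecular formula: C8H12O2.
M = 8×12.011 + 12×1.008 + 2×15.999 = 140.18 g/mol.

140.18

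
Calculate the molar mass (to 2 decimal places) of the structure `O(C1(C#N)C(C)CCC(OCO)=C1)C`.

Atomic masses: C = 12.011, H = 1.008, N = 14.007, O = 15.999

197.23

Molecular formula: C10H15NO3.
M = 10×12.011 + 15×1.008 + 1×14.007 + 3×15.999 = 197.23 g/mol.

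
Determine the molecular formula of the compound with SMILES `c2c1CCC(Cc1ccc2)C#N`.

Heavy atoms from the SMILES: 11 C, 1 N.
Implicit hydrogens by atom environment:
  4 × C (aromatic): 1 H each → 4
  3 × C: 2 H each → 6
  2 × C (aromatic): no H
  1 × C: 1 H
  1 × C: no H
  1 × N: no H
  Total hydrogens = 11.
Molecular formula: C11H11N

C11H11N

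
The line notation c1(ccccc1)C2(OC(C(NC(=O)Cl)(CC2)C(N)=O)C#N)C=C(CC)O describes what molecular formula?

Heavy atoms from the SMILES: 18 C, 1 Cl, 3 N, 4 O.
Implicit hydrogens by atom environment:
  6 × C: no H
  5 × C (aromatic): 1 H each → 5
  3 × C: 2 H each → 6
  3 × O: no H
  2 × C: 1 H each → 2
  1 × C: 3 H
  1 × C (aromatic): no H
  1 × Cl: no H
  1 × N: 2 H
  1 × N: 1 H
  1 × N: no H
  1 × O: 1 H
  Total hydrogens = 20.
Molecular formula: C18H20ClN3O4

C18H20ClN3O4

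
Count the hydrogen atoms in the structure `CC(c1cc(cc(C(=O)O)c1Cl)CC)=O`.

11

Hydrogens are implicit in SMILES; fill each atom to its normal valence:
  4 × C (aromatic): no H
  2 × C: 3 H each → 6
  2 × C (aromatic): 1 H each → 2
  2 × C: no H
  2 × O: no H
  1 × C: 2 H
  1 × Cl: no H
  1 × O: 1 H
  Total hydrogens = 11.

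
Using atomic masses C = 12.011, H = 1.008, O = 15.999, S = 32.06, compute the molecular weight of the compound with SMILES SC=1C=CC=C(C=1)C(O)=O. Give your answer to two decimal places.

Molecular formula: C7H6O2S.
M = 7×12.011 + 6×1.008 + 2×15.999 + 1×32.06 = 154.18 g/mol.

154.18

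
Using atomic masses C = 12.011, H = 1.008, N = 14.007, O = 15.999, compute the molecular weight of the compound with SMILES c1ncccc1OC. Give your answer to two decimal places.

Molecular formula: C6H7NO.
M = 6×12.011 + 7×1.008 + 1×14.007 + 1×15.999 = 109.13 g/mol.

109.13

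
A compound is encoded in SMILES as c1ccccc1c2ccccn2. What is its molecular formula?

Heavy atoms from the SMILES: 11 C, 1 N.
Implicit hydrogens by atom environment:
  9 × C (aromatic): 1 H each → 9
  2 × C (aromatic): no H
  1 × N (aromatic): no H
  Total hydrogens = 9.
Molecular formula: C11H9N

C11H9N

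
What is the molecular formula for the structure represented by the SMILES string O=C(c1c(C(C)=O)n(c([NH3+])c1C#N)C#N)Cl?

Heavy atoms from the SMILES: 9 C, 1 Cl, 4 N, 2 O.
Implicit hydrogens by atom environment:
  4 × C (aromatic): no H
  4 × C: no H
  2 × N: no H
  2 × O: no H
  1 × C: 3 H
  1 × Cl: no H
  1 × N (charge +1): 3 H
  1 × N (aromatic): no H
  Total hydrogens = 6.
Net charge +1.
Molecular formula: C9H6ClN4O2+

C9H6ClN4O2+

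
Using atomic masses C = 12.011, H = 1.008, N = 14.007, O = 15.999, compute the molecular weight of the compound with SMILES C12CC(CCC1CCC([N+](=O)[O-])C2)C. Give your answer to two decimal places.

197.28

Molecular formula: C11H19NO2.
M = 11×12.011 + 19×1.008 + 1×14.007 + 2×15.999 = 197.28 g/mol.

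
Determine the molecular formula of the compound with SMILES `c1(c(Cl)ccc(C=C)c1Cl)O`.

Heavy atoms from the SMILES: 8 C, 2 Cl, 1 O.
Implicit hydrogens by atom environment:
  4 × C (aromatic): no H
  2 × C (aromatic): 1 H each → 2
  2 × Cl: no H
  1 × C: 2 H
  1 × C: 1 H
  1 × O: 1 H
  Total hydrogens = 6.
Molecular formula: C8H6Cl2O

C8H6Cl2O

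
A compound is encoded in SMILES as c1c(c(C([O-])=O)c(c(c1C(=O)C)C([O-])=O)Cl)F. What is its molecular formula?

[C10H4ClFO5]2-

Heavy atoms from the SMILES: 10 C, 1 Cl, 1 F, 5 O.
Implicit hydrogens by atom environment:
  5 × C (aromatic): no H
  3 × C: no H
  3 × O: no H
  2 × O (charge -1): no H
  1 × C: 3 H
  1 × C (aromatic): 1 H
  1 × Cl: no H
  1 × F: no H
  Total hydrogens = 4.
Net charge -2.
Molecular formula: [C10H4ClFO5]2-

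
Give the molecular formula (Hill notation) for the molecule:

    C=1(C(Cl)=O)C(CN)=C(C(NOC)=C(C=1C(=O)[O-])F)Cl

Heavy atoms from the SMILES: 10 C, 2 Cl, 1 F, 2 N, 4 O.
Implicit hydrogens by atom environment:
  6 × C (aromatic): no H
  3 × O: no H
  2 × C: no H
  2 × Cl: no H
  1 × C: 3 H
  1 × C: 2 H
  1 × F: no H
  1 × N: 2 H
  1 × N: 1 H
  1 × O (charge -1): no H
  Total hydrogens = 8.
Net charge -1.
Molecular formula: C10H8Cl2FN2O4-

C10H8Cl2FN2O4-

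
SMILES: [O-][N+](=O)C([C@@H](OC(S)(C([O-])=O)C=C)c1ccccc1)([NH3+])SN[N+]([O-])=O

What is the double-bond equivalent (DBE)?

Molecular formula from the SMILES: C12H14N4O7S2.
DoU = (2C + 2 + N − H − X)/2 = (2·12 + 2 + 4 − 14 − 0)/2 = 16/2 = 8.
(Structurally: 1 ring(s) + 7 π bond(s) = 8.)

8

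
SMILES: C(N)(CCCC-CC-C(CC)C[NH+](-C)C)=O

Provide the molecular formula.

C13H29N2O+

Heavy atoms from the SMILES: 13 C, 2 N, 1 O.
Implicit hydrogens by atom environment:
  8 × C: 2 H each → 16
  3 × C: 3 H each → 9
  1 × C: 1 H
  1 × C: no H
  1 × N: 2 H
  1 × N (charge +1): 1 H
  1 × O: no H
  Total hydrogens = 29.
Net charge +1.
Molecular formula: C13H29N2O+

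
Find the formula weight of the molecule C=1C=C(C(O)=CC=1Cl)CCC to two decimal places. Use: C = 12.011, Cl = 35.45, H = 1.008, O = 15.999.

170.64

Molecular formula: C9H11ClO.
M = 9×12.011 + 1×35.45 + 11×1.008 + 1×15.999 = 170.64 g/mol.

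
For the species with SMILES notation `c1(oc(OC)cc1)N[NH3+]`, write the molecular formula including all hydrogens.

Heavy atoms from the SMILES: 5 C, 2 N, 2 O.
Implicit hydrogens by atom environment:
  2 × C (aromatic): 1 H each → 2
  2 × C (aromatic): no H
  1 × C: 3 H
  1 × N (charge +1): 3 H
  1 × N: 1 H
  1 × O (aromatic): no H
  1 × O: no H
  Total hydrogens = 9.
Net charge +1.
Molecular formula: C5H9N2O2+

C5H9N2O2+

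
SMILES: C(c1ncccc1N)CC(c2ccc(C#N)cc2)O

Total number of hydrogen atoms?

Hydrogens are implicit in SMILES; fill each atom to its normal valence:
  7 × C (aromatic): 1 H each → 7
  4 × C (aromatic): no H
  2 × C: 2 H each → 4
  1 × C: 1 H
  1 × C: no H
  1 × N: 2 H
  1 × N (aromatic): no H
  1 × N: no H
  1 × O: 1 H
  Total hydrogens = 15.

15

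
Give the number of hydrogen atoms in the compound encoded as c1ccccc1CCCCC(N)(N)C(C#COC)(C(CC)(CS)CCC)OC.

Hydrogens are implicit in SMILES; fill each atom to its normal valence:
  8 × C: 2 H each → 16
  5 × C (aromatic): 1 H each → 5
  5 × C: no H
  4 × C: 3 H each → 12
  2 × N: 2 H each → 4
  2 × O: no H
  1 × C (aromatic): no H
  1 × S: 1 H
  Total hydrogens = 38.

38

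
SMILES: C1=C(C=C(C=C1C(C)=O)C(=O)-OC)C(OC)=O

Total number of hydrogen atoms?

12

Hydrogens are implicit in SMILES; fill each atom to its normal valence:
  5 × O: no H
  3 × C: 3 H each → 9
  3 × C (aromatic): 1 H each → 3
  3 × C (aromatic): no H
  3 × C: no H
  Total hydrogens = 12.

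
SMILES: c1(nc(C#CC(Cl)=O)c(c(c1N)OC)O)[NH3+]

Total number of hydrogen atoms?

Hydrogens are implicit in SMILES; fill each atom to its normal valence:
  5 × C (aromatic): no H
  3 × C: no H
  2 × O: no H
  1 × C: 3 H
  1 × Cl: no H
  1 × N (charge +1): 3 H
  1 × N: 2 H
  1 × N (aromatic): no H
  1 × O: 1 H
  Total hydrogens = 9.

9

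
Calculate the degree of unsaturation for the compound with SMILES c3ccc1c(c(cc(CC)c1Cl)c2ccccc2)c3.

Molecular formula from the SMILES: C18H15Cl.
DoU = (2C + 2 + N − H − X)/2 = (2·18 + 2 + 0 − 15 − 1)/2 = 22/2 = 11.
(Structurally: 3 ring(s) + 8 π bond(s) = 11.)

11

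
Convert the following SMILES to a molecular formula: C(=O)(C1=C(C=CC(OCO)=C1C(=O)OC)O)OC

Heavy atoms from the SMILES: 11 C, 7 O.
Implicit hydrogens by atom environment:
  5 × O: no H
  4 × C (aromatic): no H
  2 × C: 3 H each → 6
  2 × C (aromatic): 1 H each → 2
  2 × C: no H
  2 × O: 1 H each → 2
  1 × C: 2 H
  Total hydrogens = 12.
Molecular formula: C11H12O7

C11H12O7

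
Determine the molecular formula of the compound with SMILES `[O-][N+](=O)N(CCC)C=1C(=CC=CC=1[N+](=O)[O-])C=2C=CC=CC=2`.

Heavy atoms from the SMILES: 15 C, 3 N, 4 O.
Implicit hydrogens by atom environment:
  8 × C (aromatic): 1 H each → 8
  4 × C (aromatic): no H
  2 × C: 2 H each → 4
  2 × N (charge +1): no H
  2 × O: no H
  2 × O (charge -1): no H
  1 × C: 3 H
  1 × N: no H
  Total hydrogens = 15.
Molecular formula: C15H15N3O4

C15H15N3O4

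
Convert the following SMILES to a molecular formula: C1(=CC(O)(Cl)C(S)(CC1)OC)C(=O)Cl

Heavy atoms from the SMILES: 8 C, 2 Cl, 3 O, 1 S.
Implicit hydrogens by atom environment:
  4 × C: no H
  2 × C: 2 H each → 4
  2 × Cl: no H
  2 × O: no H
  1 × C: 3 H
  1 × C: 1 H
  1 × O: 1 H
  1 × S: 1 H
  Total hydrogens = 10.
Molecular formula: C8H10Cl2O3S

C8H10Cl2O3S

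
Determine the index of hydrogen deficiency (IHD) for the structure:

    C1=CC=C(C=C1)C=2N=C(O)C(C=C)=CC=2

Molecular formula from the SMILES: C13H11NO.
DoU = (2C + 2 + N − H − X)/2 = (2·13 + 2 + 1 − 11 − 0)/2 = 18/2 = 9.
(Structurally: 2 ring(s) + 7 π bond(s) = 9.)

9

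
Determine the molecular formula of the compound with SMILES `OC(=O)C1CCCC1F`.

C6H9FO2

Heavy atoms from the SMILES: 6 C, 1 F, 2 O.
Implicit hydrogens by atom environment:
  3 × C: 2 H each → 6
  2 × C: 1 H each → 2
  1 × C: no H
  1 × F: no H
  1 × O: 1 H
  1 × O: no H
  Total hydrogens = 9.
Molecular formula: C6H9FO2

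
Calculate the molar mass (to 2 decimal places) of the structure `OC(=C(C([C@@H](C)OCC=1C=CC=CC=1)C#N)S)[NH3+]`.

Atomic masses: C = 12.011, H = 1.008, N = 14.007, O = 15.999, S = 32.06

Molecular formula: C13H17N2O2S+.
M = 13×12.011 + 17×1.008 + 2×14.007 + 2×15.999 + 1×32.06 = 265.35 g/mol.

265.35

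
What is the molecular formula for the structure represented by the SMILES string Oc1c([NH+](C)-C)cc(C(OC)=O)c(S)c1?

Heavy atoms from the SMILES: 10 C, 1 N, 3 O, 1 S.
Implicit hydrogens by atom environment:
  4 × C (aromatic): no H
  3 × C: 3 H each → 9
  2 × C (aromatic): 1 H each → 2
  2 × O: no H
  1 × C: no H
  1 × N (charge +1): 1 H
  1 × O: 1 H
  1 × S: 1 H
  Total hydrogens = 14.
Net charge +1.
Molecular formula: C10H14NO3S+

C10H14NO3S+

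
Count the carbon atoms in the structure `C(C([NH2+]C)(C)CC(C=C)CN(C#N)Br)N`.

10

The symbol for carbon appears 10 times in the SMILES.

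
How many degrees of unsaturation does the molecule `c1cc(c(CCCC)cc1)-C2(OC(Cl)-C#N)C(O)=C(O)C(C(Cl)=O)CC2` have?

Molecular formula from the SMILES: C19H21Cl2NO4.
DoU = (2C + 2 + N − H − X)/2 = (2·19 + 2 + 1 − 21 − 2)/2 = 18/2 = 9.
(Structurally: 2 ring(s) + 7 π bond(s) = 9.)

9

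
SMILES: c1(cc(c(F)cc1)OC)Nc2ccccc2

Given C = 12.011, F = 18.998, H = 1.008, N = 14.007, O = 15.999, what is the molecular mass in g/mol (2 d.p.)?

Molecular formula: C13H12FNO.
M = 13×12.011 + 1×18.998 + 12×1.008 + 1×14.007 + 1×15.999 = 217.24 g/mol.

217.24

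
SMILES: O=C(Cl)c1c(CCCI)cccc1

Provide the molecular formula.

Heavy atoms from the SMILES: 10 C, 1 Cl, 1 I, 1 O.
Implicit hydrogens by atom environment:
  4 × C (aromatic): 1 H each → 4
  3 × C: 2 H each → 6
  2 × C (aromatic): no H
  1 × C: no H
  1 × Cl: no H
  1 × I: no H
  1 × O: no H
  Total hydrogens = 10.
Molecular formula: C10H10ClIO

C10H10ClIO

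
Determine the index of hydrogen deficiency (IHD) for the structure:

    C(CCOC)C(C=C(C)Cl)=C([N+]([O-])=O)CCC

Molecular formula from the SMILES: C12H20ClNO3.
DoU = (2C + 2 + N − H − X)/2 = (2·12 + 2 + 1 − 20 − 1)/2 = 6/2 = 3.
(Structurally: 0 ring(s) + 3 π bond(s) = 3.)

3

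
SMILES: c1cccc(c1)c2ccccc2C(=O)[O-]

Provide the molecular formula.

Heavy atoms from the SMILES: 13 C, 2 O.
Implicit hydrogens by atom environment:
  9 × C (aromatic): 1 H each → 9
  3 × C (aromatic): no H
  1 × C: no H
  1 × O: no H
  1 × O (charge -1): no H
  Total hydrogens = 9.
Net charge -1.
Molecular formula: C13H9O2-

C13H9O2-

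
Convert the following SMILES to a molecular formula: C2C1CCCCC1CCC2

Heavy atoms from the SMILES: 10 C.
Implicit hydrogens by atom environment:
  8 × C: 2 H each → 16
  2 × C: 1 H each → 2
  Total hydrogens = 18.
Molecular formula: C10H18

C10H18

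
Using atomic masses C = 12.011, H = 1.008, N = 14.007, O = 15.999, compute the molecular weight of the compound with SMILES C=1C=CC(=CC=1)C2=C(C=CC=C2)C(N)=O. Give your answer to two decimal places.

Molecular formula: C13H11NO.
M = 13×12.011 + 11×1.008 + 1×14.007 + 1×15.999 = 197.24 g/mol.

197.24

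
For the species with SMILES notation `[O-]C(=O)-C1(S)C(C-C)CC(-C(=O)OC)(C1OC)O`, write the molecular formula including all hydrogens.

C11H17O6S-

Heavy atoms from the SMILES: 11 C, 6 O, 1 S.
Implicit hydrogens by atom environment:
  4 × C: no H
  4 × O: no H
  3 × C: 3 H each → 9
  2 × C: 2 H each → 4
  2 × C: 1 H each → 2
  1 × O: 1 H
  1 × O (charge -1): no H
  1 × S: 1 H
  Total hydrogens = 17.
Net charge -1.
Molecular formula: C11H17O6S-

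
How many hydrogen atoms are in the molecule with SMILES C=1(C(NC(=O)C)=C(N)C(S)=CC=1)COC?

14

Hydrogens are implicit in SMILES; fill each atom to its normal valence:
  4 × C (aromatic): no H
  2 × C: 3 H each → 6
  2 × C (aromatic): 1 H each → 2
  2 × O: no H
  1 × C: 2 H
  1 × C: no H
  1 × N: 2 H
  1 × N: 1 H
  1 × S: 1 H
  Total hydrogens = 14.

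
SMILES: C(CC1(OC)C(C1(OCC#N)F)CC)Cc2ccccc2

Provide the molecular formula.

Heavy atoms from the SMILES: 17 C, 1 F, 1 N, 2 O.
Implicit hydrogens by atom environment:
  5 × C: 2 H each → 10
  5 × C (aromatic): 1 H each → 5
  3 × C: no H
  2 × C: 3 H each → 6
  2 × O: no H
  1 × C: 1 H
  1 × C (aromatic): no H
  1 × F: no H
  1 × N: no H
  Total hydrogens = 22.
Molecular formula: C17H22FNO2

C17H22FNO2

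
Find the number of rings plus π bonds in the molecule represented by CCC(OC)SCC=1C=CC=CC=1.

Molecular formula from the SMILES: C11H16OS.
DoU = (2C + 2 + N − H − X)/2 = (2·11 + 2 + 0 − 16 − 0)/2 = 8/2 = 4.
(Structurally: 1 ring(s) + 3 π bond(s) = 4.)

4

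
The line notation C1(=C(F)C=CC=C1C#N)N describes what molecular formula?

Heavy atoms from the SMILES: 7 C, 1 F, 2 N.
Implicit hydrogens by atom environment:
  3 × C (aromatic): 1 H each → 3
  3 × C (aromatic): no H
  1 × C: no H
  1 × F: no H
  1 × N: 2 H
  1 × N: no H
  Total hydrogens = 5.
Molecular formula: C7H5FN2

C7H5FN2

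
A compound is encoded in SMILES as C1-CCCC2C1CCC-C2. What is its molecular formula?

Heavy atoms from the SMILES: 10 C.
Implicit hydrogens by atom environment:
  8 × C: 2 H each → 16
  2 × C: 1 H each → 2
  Total hydrogens = 18.
Molecular formula: C10H18

C10H18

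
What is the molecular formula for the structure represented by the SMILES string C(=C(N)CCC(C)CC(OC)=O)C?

C10H19NO2

Heavy atoms from the SMILES: 10 C, 1 N, 2 O.
Implicit hydrogens by atom environment:
  3 × C: 3 H each → 9
  3 × C: 2 H each → 6
  2 × C: 1 H each → 2
  2 × C: no H
  2 × O: no H
  1 × N: 2 H
  Total hydrogens = 19.
Molecular formula: C10H19NO2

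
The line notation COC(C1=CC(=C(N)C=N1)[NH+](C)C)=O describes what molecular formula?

C9H14N3O2+

Heavy atoms from the SMILES: 9 C, 3 N, 2 O.
Implicit hydrogens by atom environment:
  3 × C: 3 H each → 9
  3 × C (aromatic): no H
  2 × C (aromatic): 1 H each → 2
  2 × O: no H
  1 × C: no H
  1 × N: 2 H
  1 × N (charge +1): 1 H
  1 × N (aromatic): no H
  Total hydrogens = 14.
Net charge +1.
Molecular formula: C9H14N3O2+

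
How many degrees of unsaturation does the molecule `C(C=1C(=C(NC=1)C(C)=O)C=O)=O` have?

Molecular formula from the SMILES: C8H7NO3.
DoU = (2C + 2 + N − H − X)/2 = (2·8 + 2 + 1 − 7 − 0)/2 = 12/2 = 6.
(Structurally: 1 ring(s) + 5 π bond(s) = 6.)

6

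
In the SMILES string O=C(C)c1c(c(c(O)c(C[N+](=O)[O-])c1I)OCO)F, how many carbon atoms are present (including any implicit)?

The symbol for carbon appears 10 times in the SMILES. Lowercase c denotes aromatic carbon and counts toward C.

10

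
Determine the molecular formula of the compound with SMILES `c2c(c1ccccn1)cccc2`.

C11H9N

Heavy atoms from the SMILES: 11 C, 1 N.
Implicit hydrogens by atom environment:
  9 × C (aromatic): 1 H each → 9
  2 × C (aromatic): no H
  1 × N (aromatic): no H
  Total hydrogens = 9.
Molecular formula: C11H9N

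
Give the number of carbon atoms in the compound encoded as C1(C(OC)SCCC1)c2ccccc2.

12

The symbol for carbon appears 12 times in the SMILES. Lowercase c denotes aromatic carbon and counts toward C.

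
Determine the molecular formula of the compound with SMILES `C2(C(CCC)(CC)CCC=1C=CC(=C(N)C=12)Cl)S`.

C15H22ClNS

Heavy atoms from the SMILES: 15 C, 1 Cl, 1 N, 1 S.
Implicit hydrogens by atom environment:
  5 × C: 2 H each → 10
  4 × C (aromatic): no H
  2 × C: 3 H each → 6
  2 × C (aromatic): 1 H each → 2
  1 × C: 1 H
  1 × C: no H
  1 × Cl: no H
  1 × N: 2 H
  1 × S: 1 H
  Total hydrogens = 22.
Molecular formula: C15H22ClNS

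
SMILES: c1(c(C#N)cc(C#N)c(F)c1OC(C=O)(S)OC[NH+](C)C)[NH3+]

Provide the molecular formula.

[C13H15FN4O3S]2+

Heavy atoms from the SMILES: 13 C, 1 F, 4 N, 3 O, 1 S.
Implicit hydrogens by atom environment:
  5 × C (aromatic): no H
  3 × C: no H
  3 × O: no H
  2 × C: 3 H each → 6
  2 × N: no H
  1 × C: 2 H
  1 × C (aromatic): 1 H
  1 × C: 1 H
  1 × F: no H
  1 × N (charge +1): 3 H
  1 × N (charge +1): 1 H
  1 × S: 1 H
  Total hydrogens = 15.
Net charge +2.
Molecular formula: [C13H15FN4O3S]2+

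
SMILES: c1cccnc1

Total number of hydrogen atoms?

Hydrogens are implicit in SMILES; fill each atom to its normal valence:
  5 × C (aromatic): 1 H each → 5
  1 × N (aromatic): no H
  Total hydrogens = 5.

5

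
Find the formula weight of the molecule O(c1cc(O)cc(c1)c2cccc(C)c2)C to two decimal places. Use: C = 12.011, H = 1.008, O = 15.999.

Molecular formula: C14H14O2.
M = 14×12.011 + 14×1.008 + 2×15.999 = 214.26 g/mol.

214.26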